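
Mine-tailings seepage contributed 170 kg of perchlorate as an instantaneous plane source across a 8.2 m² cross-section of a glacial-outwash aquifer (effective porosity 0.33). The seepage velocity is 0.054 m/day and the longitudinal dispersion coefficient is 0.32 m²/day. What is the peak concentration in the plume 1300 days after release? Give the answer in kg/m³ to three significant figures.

0.869 kg/m³

The peak of an instantaneous 1D plume sits at x = vt; there the Gaussian factor is 1 and C_max = M/(n_e·A·√(4πDt)), where n_e·A is the pore area the mass is dissolved in.
√(4πDt) = √(4π × 0.32 × 1300) = 72.30 m, so C_max = 170/(0.33 × 8.2 × 72.30) = 0.869 kg/m³.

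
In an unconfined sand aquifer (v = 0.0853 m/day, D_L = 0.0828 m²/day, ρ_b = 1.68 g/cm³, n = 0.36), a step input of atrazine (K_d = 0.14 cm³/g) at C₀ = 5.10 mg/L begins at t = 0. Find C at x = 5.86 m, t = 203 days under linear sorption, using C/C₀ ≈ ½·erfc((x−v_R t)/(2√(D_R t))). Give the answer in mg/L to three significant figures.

4.32 mg/L

Retardation factor R = 1 + ρ_b·K_d/n = 1 + 1.68 × 0.14/0.36 = 1.653.
Sorption retards both mechanisms: v_R = v/R = 0.05160 m/day, D_R = D/R = 0.05009 m²/day.
v_R·t = 0.05160 × 203 = 10.4748 m; 2√(D_R t) = 6.378 m; argument = (5.86 − 10.4748)/6.378 = -0.7235.
C = C₀ × ½·erfc(-0.7235) = 5.10 × 0.8469 = 4.32 mg/L.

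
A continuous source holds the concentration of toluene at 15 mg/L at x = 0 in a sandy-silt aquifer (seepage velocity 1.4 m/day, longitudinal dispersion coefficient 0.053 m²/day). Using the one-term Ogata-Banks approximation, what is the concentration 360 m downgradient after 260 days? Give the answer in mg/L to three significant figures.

For a continuous step input, C/C₀ ≈ ½·erfc((x−vt)/(2√(Dt))).
vt = 1.4 × 260 = 364 m and 2√(Dt) = 2√(0.053 × 260) = 7.424 m.
Argument (x−vt)/(2√(Dt)) = (360 − 364)/7.424 = -0.5388; ½·erfc(-0.5388) = 0.7770.
C = 15 × 0.7770 = 11.7 mg/L.

11.7 mg/L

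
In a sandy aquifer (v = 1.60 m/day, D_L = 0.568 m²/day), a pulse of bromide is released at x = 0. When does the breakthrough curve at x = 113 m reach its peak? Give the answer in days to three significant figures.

70.4 days

For the 1D instantaneous-source solution, setting ∂C/∂t = 0 at fixed x gives v²t² + 2Dt − x² = 0, so t = (√(D² + v²x²) − D)/v².
√(D² + v²x²) = √(0.568² + 1.60² × 113²) = 180.8; v² = 2.56.
t = (180.8 − 0.568)/2.56 = 70.4 days (vs. the pure-advection estimate x/v = 70.6 d).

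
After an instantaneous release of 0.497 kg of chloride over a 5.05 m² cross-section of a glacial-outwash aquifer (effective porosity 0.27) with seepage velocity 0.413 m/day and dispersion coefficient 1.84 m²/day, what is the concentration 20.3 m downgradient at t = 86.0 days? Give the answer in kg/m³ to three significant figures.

0.00567 kg/m³

For an instantaneous plane source, C(x,t) = M/(n_e·A·√(4πDt)) · exp(−(x−vt)²/(4Dt)), with n_e·A the pore (flow) area.
Plume center vt = 0.413 × 86.0 = 35.518 m, so the well at 20.3 m is 15.218 m upgradient of the peak.
√(4πDt) = 44.59 m, giving peak height M/(n_e·A·√(4πDt)) = 0.497/(0.27 × 5.05 × 44.59) = 0.008175 kg/m³.
(x−vt)²/(4Dt) = (-15.218)²/(4 × 1.84 × 86.0) = 0.3659; exp(−0.3659) = 0.6936.
C = 0.008175 × 0.6936 = 0.00567 kg/m³.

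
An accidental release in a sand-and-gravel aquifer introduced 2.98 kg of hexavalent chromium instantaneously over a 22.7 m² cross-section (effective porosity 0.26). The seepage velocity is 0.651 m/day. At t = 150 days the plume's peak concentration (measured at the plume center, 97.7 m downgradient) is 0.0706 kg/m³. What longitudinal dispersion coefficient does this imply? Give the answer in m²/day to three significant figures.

At the plume center C_max = M/(n_e·A·√(4πDt)), so D = M²/(4πt·(n_e·A·C_max)²).
n_e·A·C_max = 0.26 × 22.7 × 0.0706 = 0.4167 kg/m.
D = 2.98²/(4π × 150 × 0.4167²) = 0.0271 m²/day.

0.0271 m²/day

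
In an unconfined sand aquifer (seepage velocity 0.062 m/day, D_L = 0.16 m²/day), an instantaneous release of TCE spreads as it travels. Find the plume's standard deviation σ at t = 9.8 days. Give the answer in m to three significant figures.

1.77 m

Dispersive spreading gives a Gaussian with σ² = 2Dt; advection only shifts the center.
σ = √(2 × 0.16 × 9.8) = 1.77 m.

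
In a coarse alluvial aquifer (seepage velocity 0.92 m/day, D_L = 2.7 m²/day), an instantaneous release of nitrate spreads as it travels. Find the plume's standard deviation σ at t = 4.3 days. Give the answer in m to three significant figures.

Dispersive spreading gives a Gaussian with σ² = 2Dt; advection only shifts the center.
σ = √(2 × 2.7 × 4.3) = 4.82 m.

4.82 m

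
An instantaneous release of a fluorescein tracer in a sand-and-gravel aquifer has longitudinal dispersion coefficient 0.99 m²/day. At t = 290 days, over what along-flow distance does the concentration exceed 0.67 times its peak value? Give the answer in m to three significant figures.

42.9 m

The plume is Gaussian with σ = √(2Dt) = √(2 × 0.99 × 290) = 23.96 m.
C/C_peak = exp(−Δx²/(2σ²)) = 0.67 ⇒ Δx = σ·√(−2 ln 0.67) = 23.96 × 0.8950 = 21.44 m.
Width = 2Δx = 42.9 m.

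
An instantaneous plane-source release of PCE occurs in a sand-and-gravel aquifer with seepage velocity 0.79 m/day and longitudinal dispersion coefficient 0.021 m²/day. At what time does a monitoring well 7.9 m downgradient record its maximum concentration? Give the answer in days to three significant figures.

9.97 days

For the 1D instantaneous-source solution, setting ∂C/∂t = 0 at fixed x gives v²t² + 2Dt − x² = 0, so t = (√(D² + v²x²) − D)/v².
√(D² + v²x²) = √(0.021² + 0.79² × 7.9²) = 6.241; v² = 0.6241.
t = (6.241 − 0.021)/0.6241 = 9.97 days (vs. the pure-advection estimate x/v = 10.0 d).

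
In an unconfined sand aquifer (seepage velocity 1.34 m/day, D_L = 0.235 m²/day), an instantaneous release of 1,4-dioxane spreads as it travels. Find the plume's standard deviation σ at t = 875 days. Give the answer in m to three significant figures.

20.3 m

Dispersive spreading gives a Gaussian with σ² = 2Dt; advection only shifts the center.
σ = √(2 × 0.235 × 875) = 20.3 m.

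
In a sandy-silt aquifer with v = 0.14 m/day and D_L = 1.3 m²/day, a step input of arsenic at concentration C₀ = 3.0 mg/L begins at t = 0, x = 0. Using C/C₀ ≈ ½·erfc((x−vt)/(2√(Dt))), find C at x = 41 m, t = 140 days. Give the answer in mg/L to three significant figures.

0.393 mg/L

For a continuous step input, C/C₀ ≈ ½·erfc((x−vt)/(2√(Dt))).
vt = 0.14 × 140 = 19.6 m and 2√(Dt) = 2√(1.3 × 140) = 26.98 m.
Argument (x−vt)/(2√(Dt)) = (41 − 19.6)/26.98 = 0.7932; ½·erfc(0.7932) = 0.1310.
C = 3.0 × 0.1310 = 0.393 mg/L.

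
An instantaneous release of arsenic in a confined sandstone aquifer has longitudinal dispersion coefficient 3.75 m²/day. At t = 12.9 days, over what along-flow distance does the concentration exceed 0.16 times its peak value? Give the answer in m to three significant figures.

37.7 m

The plume is Gaussian with σ = √(2Dt) = √(2 × 3.75 × 12.9) = 9.836 m.
C/C_peak = exp(−Δx²/(2σ²)) = 0.16 ⇒ Δx = σ·√(−2 ln 0.16) = 9.836 × 1.914 = 18.83 m.
Width = 2Δx = 37.7 m.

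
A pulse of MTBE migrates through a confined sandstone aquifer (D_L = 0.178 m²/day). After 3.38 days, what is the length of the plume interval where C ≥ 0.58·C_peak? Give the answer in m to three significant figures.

The plume is Gaussian with σ = √(2Dt) = √(2 × 0.178 × 3.38) = 1.097 m.
C/C_peak = exp(−Δx²/(2σ²)) = 0.58 ⇒ Δx = σ·√(−2 ln 0.58) = 1.097 × 1.044 = 1.145 m.
Width = 2Δx = 2.29 m.

2.29 m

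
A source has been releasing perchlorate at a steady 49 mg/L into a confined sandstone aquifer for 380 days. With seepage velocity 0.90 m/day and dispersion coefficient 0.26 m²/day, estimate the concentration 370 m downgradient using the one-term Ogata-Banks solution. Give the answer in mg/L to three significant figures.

1.14 mg/L

For a continuous step input, C/C₀ ≈ ½·erfc((x−vt)/(2√(Dt))).
vt = 0.90 × 380 = 342 m and 2√(Dt) = 2√(0.26 × 380) = 19.88 m.
Argument (x−vt)/(2√(Dt)) = (370 − 342)/19.88 = 1.408; ½·erfc(1.408) = 0.02323.
C = 49 × 0.02323 = 1.14 mg/L.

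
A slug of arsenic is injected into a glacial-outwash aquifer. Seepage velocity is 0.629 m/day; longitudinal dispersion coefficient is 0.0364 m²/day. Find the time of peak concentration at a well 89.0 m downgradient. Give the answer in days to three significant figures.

For the 1D instantaneous-source solution, setting ∂C/∂t = 0 at fixed x gives v²t² + 2Dt − x² = 0, so t = (√(D² + v²x²) − D)/v².
√(D² + v²x²) = √(0.0364² + 0.629² × 89.0²) = 55.98; v² = 0.395641.
t = (55.98 − 0.0364)/0.395641 = 141 days (vs. the pure-advection estimate x/v = 141 d).

141 days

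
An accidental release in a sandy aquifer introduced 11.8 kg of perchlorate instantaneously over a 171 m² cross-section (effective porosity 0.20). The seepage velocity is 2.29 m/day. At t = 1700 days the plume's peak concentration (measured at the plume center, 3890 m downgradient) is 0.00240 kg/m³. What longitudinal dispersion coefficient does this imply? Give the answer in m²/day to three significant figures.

At the plume center C_max = M/(n_e·A·√(4πDt)), so D = M²/(4πt·(n_e·A·C_max)²).
n_e·A·C_max = 0.20 × 171 × 0.00240 = 0.08208 kg/m.
D = 11.8²/(4π × 1700 × 0.08208²) = 0.967 m²/day.

0.967 m²/day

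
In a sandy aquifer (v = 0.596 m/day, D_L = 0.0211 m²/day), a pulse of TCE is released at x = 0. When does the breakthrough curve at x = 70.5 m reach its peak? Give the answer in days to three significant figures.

118 days

For the 1D instantaneous-source solution, setting ∂C/∂t = 0 at fixed x gives v²t² + 2Dt − x² = 0, so t = (√(D² + v²x²) − D)/v².
√(D² + v²x²) = √(0.0211² + 0.596² × 70.5²) = 42.02; v² = 0.355216.
t = (42.02 − 0.0211)/0.355216 = 118 days (vs. the pure-advection estimate x/v = 118 d).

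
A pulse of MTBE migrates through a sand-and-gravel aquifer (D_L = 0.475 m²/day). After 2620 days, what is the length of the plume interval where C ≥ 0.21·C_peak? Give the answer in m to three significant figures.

176 m

The plume is Gaussian with σ = √(2Dt) = √(2 × 0.475 × 2620) = 49.89 m.
C/C_peak = exp(−Δx²/(2σ²)) = 0.21 ⇒ Δx = σ·√(−2 ln 0.21) = 49.89 × 1.767 = 88.16 m.
Width = 2Δx = 176 m.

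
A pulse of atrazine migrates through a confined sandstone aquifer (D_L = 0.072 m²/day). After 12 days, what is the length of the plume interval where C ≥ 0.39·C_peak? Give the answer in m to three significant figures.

3.61 m

The plume is Gaussian with σ = √(2Dt) = √(2 × 0.072 × 12) = 1.315 m.
C/C_peak = exp(−Δx²/(2σ²)) = 0.39 ⇒ Δx = σ·√(−2 ln 0.39) = 1.315 × 1.372 = 1.804 m.
Width = 2Δx = 3.61 m.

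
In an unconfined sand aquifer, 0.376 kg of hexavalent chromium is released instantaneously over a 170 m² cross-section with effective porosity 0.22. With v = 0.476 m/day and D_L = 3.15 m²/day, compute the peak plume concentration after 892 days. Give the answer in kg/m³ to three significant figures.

The peak of an instantaneous 1D plume sits at x = vt; there the Gaussian factor is 1 and C_max = M/(n_e·A·√(4πDt)), where n_e·A is the pore area the mass is dissolved in.
√(4πDt) = √(4π × 3.15 × 892) = 187.9 m, so C_max = 0.376/(0.22 × 170 × 187.9) = 5.35e-05 kg/m³.

5.35e-05 kg/m³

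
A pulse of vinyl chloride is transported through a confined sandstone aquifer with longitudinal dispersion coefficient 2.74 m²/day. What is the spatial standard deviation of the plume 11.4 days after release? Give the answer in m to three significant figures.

Dispersive spreading gives a Gaussian with σ² = 2Dt; advection only shifts the center.
σ = √(2 × 2.74 × 11.4) = 7.90 m.

7.90 m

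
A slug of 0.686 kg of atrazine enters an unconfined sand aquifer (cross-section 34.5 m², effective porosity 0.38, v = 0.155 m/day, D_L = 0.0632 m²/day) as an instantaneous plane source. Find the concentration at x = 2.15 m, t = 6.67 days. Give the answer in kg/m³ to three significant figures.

For an instantaneous plane source, C(x,t) = M/(n_e·A·√(4πDt)) · exp(−(x−vt)²/(4Dt)), with n_e·A the pore (flow) area.
Plume center vt = 0.155 × 6.67 = 1.03385 m, so the well at 2.15 m is 1.11615 m downgradient of the peak.
√(4πDt) = 2.302 m, giving peak height M/(n_e·A·√(4πDt)) = 0.686/(0.38 × 34.5 × 2.302) = 0.02273 kg/m³.
(x−vt)²/(4Dt) = (1.11615)²/(4 × 0.0632 × 6.67) = 0.7388; exp(−0.7388) = 0.4777.
C = 0.02273 × 0.4777 = 0.0109 kg/m³.

0.0109 kg/m³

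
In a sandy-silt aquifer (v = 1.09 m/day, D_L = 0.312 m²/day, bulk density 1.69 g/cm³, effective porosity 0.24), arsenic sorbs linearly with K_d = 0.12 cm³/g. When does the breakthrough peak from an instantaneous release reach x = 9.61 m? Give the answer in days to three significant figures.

15.8 days

Retardation factor R = 1 + ρ_b·K_d/n = 1 + 1.69 × 0.12/0.24 = 1.845.
Sorption retards both mechanisms: v_R = v/R = 0.5908 m/day, D_R = D/R = 0.1691 m²/day.
Peak time from v_R²t² + 2D_R t − x² = 0: t = (√(D_R² + v_R²x²) − D_R)/v_R².
√(D_R² + v_R²x²) = √(0.1691² + 0.5908² × 9.61²) = 5.680; v_R² = 0.3490.
t = (5.680 − 0.1691)/0.3490 = 15.8 days.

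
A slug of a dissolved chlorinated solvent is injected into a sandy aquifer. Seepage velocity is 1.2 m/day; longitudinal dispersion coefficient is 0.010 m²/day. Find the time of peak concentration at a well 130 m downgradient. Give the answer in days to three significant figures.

For the 1D instantaneous-source solution, setting ∂C/∂t = 0 at fixed x gives v²t² + 2Dt − x² = 0, so t = (√(D² + v²x²) − D)/v².
√(D² + v²x²) = √(0.010² + 1.2² × 130²) = 156.0; v² = 1.44.
t = (156.0 − 0.010)/1.44 = 108 days (vs. the pure-advection estimate x/v = 108 d).

108 days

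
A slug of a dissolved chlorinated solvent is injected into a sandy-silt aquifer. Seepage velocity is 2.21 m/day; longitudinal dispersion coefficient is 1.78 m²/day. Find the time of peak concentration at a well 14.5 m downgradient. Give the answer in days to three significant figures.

6.21 days

For the 1D instantaneous-source solution, setting ∂C/∂t = 0 at fixed x gives v²t² + 2Dt − x² = 0, so t = (√(D² + v²x²) − D)/v².
√(D² + v²x²) = √(1.78² + 2.21² × 14.5²) = 32.09; v² = 4.8841.
t = (32.09 − 1.78)/4.8841 = 6.21 days (vs. the pure-advection estimate x/v = 6.56 d).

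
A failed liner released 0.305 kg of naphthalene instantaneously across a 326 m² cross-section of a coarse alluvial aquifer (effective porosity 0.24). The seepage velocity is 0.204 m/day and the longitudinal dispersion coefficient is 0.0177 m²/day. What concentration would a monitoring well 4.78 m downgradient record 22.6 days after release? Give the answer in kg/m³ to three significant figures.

0.00171 kg/m³

For an instantaneous plane source, C(x,t) = M/(n_e·A·√(4πDt)) · exp(−(x−vt)²/(4Dt)), with n_e·A the pore (flow) area.
Plume center vt = 0.204 × 22.6 = 4.6104 m, so the well at 4.78 m is 0.1696 m downgradient of the peak.
√(4πDt) = 2.242 m, giving peak height M/(n_e·A·√(4πDt)) = 0.305/(0.24 × 326 × 2.242) = 0.001739 kg/m³.
(x−vt)²/(4Dt) = (0.1696)²/(4 × 0.0177 × 22.6) = 0.01798; exp(−0.01798) = 0.9822.
C = 0.001739 × 0.9822 = 0.00171 kg/m³.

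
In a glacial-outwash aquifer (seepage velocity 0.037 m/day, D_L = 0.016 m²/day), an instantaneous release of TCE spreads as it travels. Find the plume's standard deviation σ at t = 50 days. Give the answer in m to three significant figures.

Dispersive spreading gives a Gaussian with σ² = 2Dt; advection only shifts the center.
σ = √(2 × 0.016 × 50) = 1.26 m.

1.26 m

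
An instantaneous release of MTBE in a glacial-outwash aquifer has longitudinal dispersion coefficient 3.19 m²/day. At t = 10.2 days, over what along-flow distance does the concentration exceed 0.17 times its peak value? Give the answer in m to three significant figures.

The plume is Gaussian with σ = √(2Dt) = √(2 × 3.19 × 10.2) = 8.067 m.
C/C_peak = exp(−Δx²/(2σ²)) = 0.17 ⇒ Δx = σ·√(−2 ln 0.17) = 8.067 × 1.883 = 15.19 m.
Width = 2Δx = 30.4 m.

30.4 m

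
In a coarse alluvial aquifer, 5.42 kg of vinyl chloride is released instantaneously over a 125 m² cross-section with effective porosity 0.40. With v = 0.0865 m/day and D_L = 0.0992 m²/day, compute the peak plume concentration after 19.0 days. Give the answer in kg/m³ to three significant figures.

0.0223 kg/m³

The peak of an instantaneous 1D plume sits at x = vt; there the Gaussian factor is 1 and C_max = M/(n_e·A·√(4πDt)), where n_e·A is the pore area the mass is dissolved in.
√(4πDt) = √(4π × 0.0992 × 19.0) = 4.867 m, so C_max = 5.42/(0.40 × 125 × 4.867) = 0.0223 kg/m³.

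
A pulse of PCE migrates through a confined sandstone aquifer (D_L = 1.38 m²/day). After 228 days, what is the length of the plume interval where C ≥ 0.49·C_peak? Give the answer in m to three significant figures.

59.9 m

The plume is Gaussian with σ = √(2Dt) = √(2 × 1.38 × 228) = 25.09 m.
C/C_peak = exp(−Δx²/(2σ²)) = 0.49 ⇒ Δx = σ·√(−2 ln 0.49) = 25.09 × 1.194 = 29.96 m.
Width = 2Δx = 59.9 m.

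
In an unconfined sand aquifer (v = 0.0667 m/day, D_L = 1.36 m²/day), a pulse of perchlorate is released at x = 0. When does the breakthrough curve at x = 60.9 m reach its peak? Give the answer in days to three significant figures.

For the 1D instantaneous-source solution, setting ∂C/∂t = 0 at fixed x gives v²t² + 2Dt − x² = 0, so t = (√(D² + v²x²) − D)/v².
√(D² + v²x²) = √(1.36² + 0.0667² × 60.9²) = 4.284; v² = 0.00444889.
t = (4.284 − 1.36)/0.00444889 = 657 days (vs. the pure-advection estimate x/v = 913 d).

657 days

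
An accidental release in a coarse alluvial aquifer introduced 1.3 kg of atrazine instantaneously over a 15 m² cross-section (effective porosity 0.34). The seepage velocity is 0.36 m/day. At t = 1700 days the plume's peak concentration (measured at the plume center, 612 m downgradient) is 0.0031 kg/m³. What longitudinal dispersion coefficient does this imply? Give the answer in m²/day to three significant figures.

At the plume center C_max = M/(n_e·A·√(4πDt)), so D = M²/(4πt·(n_e·A·C_max)²).
n_e·A·C_max = 0.34 × 15 × 0.0031 = 0.01581 kg/m.
D = 1.3²/(4π × 1700 × 0.01581²) = 0.316 m²/day.

0.316 m²/day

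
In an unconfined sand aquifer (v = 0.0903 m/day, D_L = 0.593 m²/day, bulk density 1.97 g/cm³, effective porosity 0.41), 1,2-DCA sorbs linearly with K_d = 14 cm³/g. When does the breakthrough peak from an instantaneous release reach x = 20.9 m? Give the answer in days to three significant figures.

Retardation factor R = 1 + ρ_b·K_d/n = 1 + 1.97 × 14/0.41 = 68.27.
Sorption retards both mechanisms: v_R = v/R = 0.001323 m/day, D_R = D/R = 0.008686 m²/day.
Peak time from v_R²t² + 2D_R t − x² = 0: t = (√(D_R² + v_R²x²) − D_R)/v_R².
√(D_R² + v_R²x²) = √(0.008686² + 0.001323² × 20.9²) = 0.02898; v_R² = 1.750e-06.
t = (0.02898 − 0.008686)/1.750e-06 = 11600 days.

11600 days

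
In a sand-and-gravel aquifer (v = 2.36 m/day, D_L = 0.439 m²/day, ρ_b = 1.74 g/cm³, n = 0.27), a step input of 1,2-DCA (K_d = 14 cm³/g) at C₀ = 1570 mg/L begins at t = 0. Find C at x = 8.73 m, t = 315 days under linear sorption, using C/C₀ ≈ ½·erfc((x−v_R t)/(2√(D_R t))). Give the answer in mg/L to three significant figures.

580 mg/L

Retardation factor R = 1 + ρ_b·K_d/n = 1 + 1.74 × 14/0.27 = 91.22.
Sorption retards both mechanisms: v_R = v/R = 0.02587 m/day, D_R = D/R = 0.004813 m²/day.
v_R·t = 0.02587 × 315 = 8.14905 m; 2√(D_R t) = 2.463 m; argument = (8.73 − 8.14905)/2.463 = 0.2359.
C = C₀ × ½·erfc(0.2359) = 1570 × 0.3693 = 580 mg/L.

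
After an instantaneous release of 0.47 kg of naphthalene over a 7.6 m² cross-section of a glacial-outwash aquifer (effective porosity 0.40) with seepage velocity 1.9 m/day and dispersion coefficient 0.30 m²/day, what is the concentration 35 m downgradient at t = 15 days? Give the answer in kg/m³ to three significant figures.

For an instantaneous plane source, C(x,t) = M/(n_e·A·√(4πDt)) · exp(−(x−vt)²/(4Dt)), with n_e·A the pore (flow) area.
Plume center vt = 1.9 × 15 = 28.5 m, so the well at 35 m is 6.5 m downgradient of the peak.
√(4πDt) = 7.520 m, giving peak height M/(n_e·A·√(4πDt)) = 0.47/(0.40 × 7.6 × 7.520) = 0.02056 kg/m³.
(x−vt)²/(4Dt) = (6.5)²/(4 × 0.30 × 15) = 2.347; exp(−2.347) = 0.09566.
C = 0.02056 × 0.09566 = 0.00197 kg/m³.

0.00197 kg/m³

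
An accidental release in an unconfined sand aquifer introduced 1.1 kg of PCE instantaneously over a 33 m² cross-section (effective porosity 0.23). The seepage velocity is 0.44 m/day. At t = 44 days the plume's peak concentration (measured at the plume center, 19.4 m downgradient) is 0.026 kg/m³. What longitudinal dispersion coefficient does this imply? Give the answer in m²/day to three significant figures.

0.0562 m²/day

At the plume center C_max = M/(n_e·A·√(4πDt)), so D = M²/(4πt·(n_e·A·C_max)²).
n_e·A·C_max = 0.23 × 33 × 0.026 = 0.1973 kg/m.
D = 1.1²/(4π × 44 × 0.1973²) = 0.0562 m²/day.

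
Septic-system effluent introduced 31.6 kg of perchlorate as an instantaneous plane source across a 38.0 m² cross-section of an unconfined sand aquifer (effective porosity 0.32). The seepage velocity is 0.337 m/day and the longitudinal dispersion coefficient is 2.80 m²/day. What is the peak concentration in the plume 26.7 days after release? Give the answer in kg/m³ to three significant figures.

0.0848 kg/m³

The peak of an instantaneous 1D plume sits at x = vt; there the Gaussian factor is 1 and C_max = M/(n_e·A·√(4πDt)), where n_e·A is the pore area the mass is dissolved in.
√(4πDt) = √(4π × 2.80 × 26.7) = 30.65 m, so C_max = 31.6/(0.32 × 38.0 × 30.65) = 0.0848 kg/m³.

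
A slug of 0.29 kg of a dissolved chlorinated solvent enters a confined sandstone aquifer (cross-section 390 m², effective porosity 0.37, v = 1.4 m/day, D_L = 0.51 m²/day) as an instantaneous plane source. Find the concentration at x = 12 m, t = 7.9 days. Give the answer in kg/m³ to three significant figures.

For an instantaneous plane source, C(x,t) = M/(n_e·A·√(4πDt)) · exp(−(x−vt)²/(4Dt)), with n_e·A the pore (flow) area.
Plume center vt = 1.4 × 7.9 = 11.06 m, so the well at 12 m is 0.94 m downgradient of the peak.
√(4πDt) = 7.115 m, giving peak height M/(n_e·A·√(4πDt)) = 0.29/(0.37 × 390 × 7.115) = 0.0002825 kg/m³.
(x−vt)²/(4Dt) = (0.94)²/(4 × 0.51 × 7.9) = 0.05483; exp(−0.05483) = 0.9466.
C = 0.0002825 × 0.9466 = 0.000267 kg/m³.

0.000267 kg/m³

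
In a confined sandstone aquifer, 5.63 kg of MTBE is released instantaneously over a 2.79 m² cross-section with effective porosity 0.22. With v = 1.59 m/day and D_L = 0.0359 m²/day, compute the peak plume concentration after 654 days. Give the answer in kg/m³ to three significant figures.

The peak of an instantaneous 1D plume sits at x = vt; there the Gaussian factor is 1 and C_max = M/(n_e·A·√(4πDt)), where n_e·A is the pore area the mass is dissolved in.
√(4πDt) = √(4π × 0.0359 × 654) = 17.18 m, so C_max = 5.63/(0.22 × 2.79 × 17.18) = 0.534 kg/m³.

0.534 kg/m³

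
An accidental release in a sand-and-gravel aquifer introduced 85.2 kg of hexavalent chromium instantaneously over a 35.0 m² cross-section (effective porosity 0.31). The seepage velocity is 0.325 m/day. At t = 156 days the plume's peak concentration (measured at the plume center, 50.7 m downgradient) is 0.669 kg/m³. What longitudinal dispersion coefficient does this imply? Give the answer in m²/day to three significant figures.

At the plume center C_max = M/(n_e·A·√(4πDt)), so D = M²/(4πt·(n_e·A·C_max)²).
n_e·A·C_max = 0.31 × 35.0 × 0.669 = 7.259 kg/m.
D = 85.2²/(4π × 156 × 7.259²) = 0.0703 m²/day.

0.0703 m²/day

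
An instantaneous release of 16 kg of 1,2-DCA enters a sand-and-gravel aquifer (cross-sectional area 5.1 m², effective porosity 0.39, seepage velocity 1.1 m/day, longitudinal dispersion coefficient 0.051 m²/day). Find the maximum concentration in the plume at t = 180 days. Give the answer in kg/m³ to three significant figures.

0.749 kg/m³

The peak of an instantaneous 1D plume sits at x = vt; there the Gaussian factor is 1 and C_max = M/(n_e·A·√(4πDt)), where n_e·A is the pore area the mass is dissolved in.
√(4πDt) = √(4π × 0.051 × 180) = 10.74 m, so C_max = 16/(0.39 × 5.1 × 10.74) = 0.749 kg/m³.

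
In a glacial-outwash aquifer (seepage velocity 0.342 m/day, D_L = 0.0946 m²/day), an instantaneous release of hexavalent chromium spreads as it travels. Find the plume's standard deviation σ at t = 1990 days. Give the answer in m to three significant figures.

19.4 m

Dispersive spreading gives a Gaussian with σ² = 2Dt; advection only shifts the center.
σ = √(2 × 0.0946 × 1990) = 19.4 m.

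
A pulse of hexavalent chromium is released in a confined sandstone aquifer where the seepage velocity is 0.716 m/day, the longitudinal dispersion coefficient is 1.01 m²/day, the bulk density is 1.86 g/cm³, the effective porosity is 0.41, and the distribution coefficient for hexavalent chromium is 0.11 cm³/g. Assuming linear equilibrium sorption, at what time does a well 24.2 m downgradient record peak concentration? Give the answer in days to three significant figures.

Retardation factor R = 1 + ρ_b·K_d/n = 1 + 1.86 × 0.11/0.41 = 1.499.
Sorption retards both mechanisms: v_R = v/R = 0.4777 m/day, D_R = D/R = 0.6738 m²/day.
Peak time from v_R²t² + 2D_R t − x² = 0: t = (√(D_R² + v_R²x²) − D_R)/v_R².
√(D_R² + v_R²x²) = √(0.6738² + 0.4777² × 24.2²) = 11.58; v_R² = 0.2282.
t = (11.58 − 0.6738)/0.2282 = 47.8 days.

47.8 days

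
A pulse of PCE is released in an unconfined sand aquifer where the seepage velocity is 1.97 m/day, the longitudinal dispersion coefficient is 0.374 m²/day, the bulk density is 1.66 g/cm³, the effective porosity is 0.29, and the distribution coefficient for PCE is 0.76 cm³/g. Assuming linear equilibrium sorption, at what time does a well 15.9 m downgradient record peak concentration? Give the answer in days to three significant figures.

42.7 days

Retardation factor R = 1 + ρ_b·K_d/n = 1 + 1.66 × 0.76/0.29 = 5.350.
Sorption retards both mechanisms: v_R = v/R = 0.3682 m/day, D_R = D/R = 0.06991 m²/day.
Peak time from v_R²t² + 2D_R t − x² = 0: t = (√(D_R² + v_R²x²) − D_R)/v_R².
√(D_R² + v_R²x²) = √(0.06991² + 0.3682² × 15.9²) = 5.855; v_R² = 0.1356.
t = (5.855 − 0.06991)/0.1356 = 42.7 days.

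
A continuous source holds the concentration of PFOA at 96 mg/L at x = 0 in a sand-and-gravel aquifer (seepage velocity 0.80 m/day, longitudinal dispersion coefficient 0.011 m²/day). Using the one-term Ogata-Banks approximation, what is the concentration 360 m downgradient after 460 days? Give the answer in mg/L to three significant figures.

95.4 mg/L

For a continuous step input, C/C₀ ≈ ½·erfc((x−vt)/(2√(Dt))).
vt = 0.80 × 460 = 368 m and 2√(Dt) = 2√(0.011 × 460) = 4.499 m.
Argument (x−vt)/(2√(Dt)) = (360 − 368)/4.499 = -1.778; ½·erfc(-1.778) = 0.9940.
C = 96 × 0.9940 = 95.4 mg/L.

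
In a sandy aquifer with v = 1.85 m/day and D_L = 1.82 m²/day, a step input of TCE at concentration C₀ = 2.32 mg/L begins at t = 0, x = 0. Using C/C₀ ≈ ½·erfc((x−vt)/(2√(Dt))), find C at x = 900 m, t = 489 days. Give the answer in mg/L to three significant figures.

1.26 mg/L

For a continuous step input, C/C₀ ≈ ½·erfc((x−vt)/(2√(Dt))).
vt = 1.85 × 489 = 904.65 m and 2√(Dt) = 2√(1.82 × 489) = 59.67 m.
Argument (x−vt)/(2√(Dt)) = (900 − 904.65)/59.67 = -0.07793; ½·erfc(-0.07793) = 0.5439.
C = 2.32 × 0.5439 = 1.26 mg/L.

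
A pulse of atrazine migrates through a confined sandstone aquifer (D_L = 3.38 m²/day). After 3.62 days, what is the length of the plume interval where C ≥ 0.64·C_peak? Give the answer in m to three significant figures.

The plume is Gaussian with σ = √(2Dt) = √(2 × 3.38 × 3.62) = 4.947 m.
C/C_peak = exp(−Δx²/(2σ²)) = 0.64 ⇒ Δx = σ·√(−2 ln 0.64) = 4.947 × 0.9448 = 4.674 m.
Width = 2Δx = 9.35 m.

9.35 m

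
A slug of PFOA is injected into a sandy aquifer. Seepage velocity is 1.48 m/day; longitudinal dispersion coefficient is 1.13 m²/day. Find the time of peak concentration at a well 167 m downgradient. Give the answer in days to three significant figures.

For the 1D instantaneous-source solution, setting ∂C/∂t = 0 at fixed x gives v²t² + 2Dt − x² = 0, so t = (√(D² + v²x²) − D)/v².
√(D² + v²x²) = √(1.13² + 1.48² × 167²) = 247.2; v² = 2.1904.
t = (247.2 − 1.13)/2.1904 = 112 days (vs. the pure-advection estimate x/v = 113 d).

112 days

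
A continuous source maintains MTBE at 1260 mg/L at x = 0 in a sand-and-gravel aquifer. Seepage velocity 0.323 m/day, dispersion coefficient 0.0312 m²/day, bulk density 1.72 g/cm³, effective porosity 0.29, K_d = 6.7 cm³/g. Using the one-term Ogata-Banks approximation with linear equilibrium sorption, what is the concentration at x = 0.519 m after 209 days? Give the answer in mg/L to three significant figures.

Retardation factor R = 1 + ρ_b·K_d/n = 1 + 1.72 × 6.7/0.29 = 40.74.
Sorption retards both mechanisms: v_R = v/R = 0.007928 m/day, D_R = D/R = 0.0007658 m²/day.
v_R·t = 0.007928 × 209 = 1.656952 m; 2√(D_R t) = 0.8001 m; argument = (0.519 − 1.656952)/0.8001 = -1.422.
C = C₀ × ½·erfc(-1.422) = 1260 × 0.9778 = 1230 mg/L.

1230 mg/L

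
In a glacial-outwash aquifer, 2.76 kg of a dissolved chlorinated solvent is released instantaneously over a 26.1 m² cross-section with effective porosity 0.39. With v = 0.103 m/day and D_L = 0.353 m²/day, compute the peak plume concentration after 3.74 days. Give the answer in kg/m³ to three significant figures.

0.0666 kg/m³

The peak of an instantaneous 1D plume sits at x = vt; there the Gaussian factor is 1 and C_max = M/(n_e·A·√(4πDt)), where n_e·A is the pore area the mass is dissolved in.
√(4πDt) = √(4π × 0.353 × 3.74) = 4.073 m, so C_max = 2.76/(0.39 × 26.1 × 4.073) = 0.0666 kg/m³.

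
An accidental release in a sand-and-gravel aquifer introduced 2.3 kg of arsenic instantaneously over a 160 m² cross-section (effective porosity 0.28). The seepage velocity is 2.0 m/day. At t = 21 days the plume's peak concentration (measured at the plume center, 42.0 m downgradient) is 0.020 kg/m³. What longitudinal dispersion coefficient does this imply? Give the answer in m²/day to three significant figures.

At the plume center C_max = M/(n_e·A·√(4πDt)), so D = M²/(4πt·(n_e·A·C_max)²).
n_e·A·C_max = 0.28 × 160 × 0.020 = 0.8960 kg/m.
D = 2.3²/(4π × 21 × 0.8960²) = 0.0250 m²/day.

0.0250 m²/day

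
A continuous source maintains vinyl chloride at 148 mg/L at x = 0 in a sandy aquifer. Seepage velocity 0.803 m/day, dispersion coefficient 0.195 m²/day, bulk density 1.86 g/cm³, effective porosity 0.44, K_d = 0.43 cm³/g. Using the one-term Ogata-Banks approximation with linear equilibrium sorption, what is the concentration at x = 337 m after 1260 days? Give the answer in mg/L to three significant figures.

141 mg/L

Retardation factor R = 1 + ρ_b·K_d/n = 1 + 1.86 × 0.43/0.44 = 2.818.
Sorption retards both mechanisms: v_R = v/R = 0.2850 m/day, D_R = D/R = 0.06920 m²/day.
v_R·t = 0.2850 × 1260 = 359.1 m; 2√(D_R t) = 18.68 m; argument = (337 − 359.1)/18.68 = -1.183.
C = C₀ × ½·erfc(-1.183) = 148 × 0.9528 = 141 mg/L.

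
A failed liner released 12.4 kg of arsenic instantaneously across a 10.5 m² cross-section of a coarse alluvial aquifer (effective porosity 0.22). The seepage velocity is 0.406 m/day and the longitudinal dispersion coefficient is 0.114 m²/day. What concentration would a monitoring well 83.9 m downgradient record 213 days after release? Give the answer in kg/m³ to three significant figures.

For an instantaneous plane source, C(x,t) = M/(n_e·A·√(4πDt)) · exp(−(x−vt)²/(4Dt)), with n_e·A the pore (flow) area.
Plume center vt = 0.406 × 213 = 86.478 m, so the well at 83.9 m is 2.578 m upgradient of the peak.
√(4πDt) = 17.47 m, giving peak height M/(n_e·A·√(4πDt)) = 12.4/(0.22 × 10.5 × 17.47) = 0.3073 kg/m³.
(x−vt)²/(4Dt) = (-2.578)²/(4 × 0.114 × 213) = 0.06843; exp(−0.06843) = 0.9339.
C = 0.3073 × 0.9339 = 0.287 kg/m³.

0.287 kg/m³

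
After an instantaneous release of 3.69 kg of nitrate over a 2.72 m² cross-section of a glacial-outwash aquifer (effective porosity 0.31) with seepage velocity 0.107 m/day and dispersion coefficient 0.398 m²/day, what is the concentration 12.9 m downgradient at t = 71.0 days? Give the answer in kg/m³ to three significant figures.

For an instantaneous plane source, C(x,t) = M/(n_e·A·√(4πDt)) · exp(−(x−vt)²/(4Dt)), with n_e·A the pore (flow) area.
Plume center vt = 0.107 × 71.0 = 7.597 m, so the well at 12.9 m is 5.303 m downgradient of the peak.
√(4πDt) = 18.84 m, giving peak height M/(n_e·A·√(4πDt)) = 3.69/(0.31 × 2.72 × 18.84) = 0.2323 kg/m³.
(x−vt)²/(4Dt) = (5.303)²/(4 × 0.398 × 71.0) = 0.2488; exp(−0.2488) = 0.7797.
C = 0.2323 × 0.7797 = 0.181 kg/m³.

0.181 kg/m³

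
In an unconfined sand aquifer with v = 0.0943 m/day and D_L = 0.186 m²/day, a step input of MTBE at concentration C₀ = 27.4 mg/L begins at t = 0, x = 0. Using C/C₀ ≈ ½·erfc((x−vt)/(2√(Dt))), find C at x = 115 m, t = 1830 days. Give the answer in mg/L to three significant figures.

For a continuous step input, C/C₀ ≈ ½·erfc((x−vt)/(2√(Dt))).
vt = 0.0943 × 1830 = 172.569 m and 2√(Dt) = 2√(0.186 × 1830) = 36.90 m.
Argument (x−vt)/(2√(Dt)) = (115 − 172.569)/36.90 = -1.560; ½·erfc(-1.560) = 0.9863.
C = 27.4 × 0.9863 = 27.0 mg/L.

27.0 mg/L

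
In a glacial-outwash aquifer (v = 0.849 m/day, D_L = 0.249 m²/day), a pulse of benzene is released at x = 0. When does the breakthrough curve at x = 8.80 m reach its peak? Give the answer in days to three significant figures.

10.0 days

For the 1D instantaneous-source solution, setting ∂C/∂t = 0 at fixed x gives v²t² + 2Dt − x² = 0, so t = (√(D² + v²x²) − D)/v².
√(D² + v²x²) = √(0.249² + 0.849² × 8.80²) = 7.475; v² = 0.720801.
t = (7.475 − 0.249)/0.720801 = 10.0 days (vs. the pure-advection estimate x/v = 10.4 d).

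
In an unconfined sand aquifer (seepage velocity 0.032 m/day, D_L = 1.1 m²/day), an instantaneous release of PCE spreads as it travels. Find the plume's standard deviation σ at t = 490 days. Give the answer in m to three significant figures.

Dispersive spreading gives a Gaussian with σ² = 2Dt; advection only shifts the center.
σ = √(2 × 1.1 × 490) = 32.8 m.

32.8 m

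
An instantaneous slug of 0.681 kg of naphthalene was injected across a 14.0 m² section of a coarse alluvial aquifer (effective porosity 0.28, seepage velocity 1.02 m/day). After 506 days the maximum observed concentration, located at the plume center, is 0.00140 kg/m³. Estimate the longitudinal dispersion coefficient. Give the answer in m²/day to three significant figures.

At the plume center C_max = M/(n_e·A·√(4πDt)), so D = M²/(4πt·(n_e·A·C_max)²).
n_e·A·C_max = 0.28 × 14.0 × 0.00140 = 0.005488 kg/m.
D = 0.681²/(4π × 506 × 0.005488²) = 2.42 m²/day.

2.42 m²/day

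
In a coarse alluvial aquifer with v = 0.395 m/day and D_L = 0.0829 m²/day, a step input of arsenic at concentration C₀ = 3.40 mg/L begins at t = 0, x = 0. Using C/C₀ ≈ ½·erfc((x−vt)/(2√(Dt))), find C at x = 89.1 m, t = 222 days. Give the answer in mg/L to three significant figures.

For a continuous step input, C/C₀ ≈ ½·erfc((x−vt)/(2√(Dt))).
vt = 0.395 × 222 = 87.69 m and 2√(Dt) = 2√(0.0829 × 222) = 8.580 m.
Argument (x−vt)/(2√(Dt)) = (89.1 − 87.69)/8.580 = 0.1643; ½·erfc(0.1643) = 0.4081.
C = 3.40 × 0.4081 = 1.39 mg/L.

1.39 mg/L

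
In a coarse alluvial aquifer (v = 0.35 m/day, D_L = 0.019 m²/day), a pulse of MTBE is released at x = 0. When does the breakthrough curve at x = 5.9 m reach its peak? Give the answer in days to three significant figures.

16.7 days

For the 1D instantaneous-source solution, setting ∂C/∂t = 0 at fixed x gives v²t² + 2Dt − x² = 0, so t = (√(D² + v²x²) − D)/v².
√(D² + v²x²) = √(0.019² + 0.35² × 5.9²) = 2.065; v² = 0.1225.
t = (2.065 − 0.019)/0.1225 = 16.7 days (vs. the pure-advection estimate x/v = 16.9 d).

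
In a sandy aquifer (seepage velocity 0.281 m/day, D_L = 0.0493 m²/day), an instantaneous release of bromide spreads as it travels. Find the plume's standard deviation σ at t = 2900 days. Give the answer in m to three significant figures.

Dispersive spreading gives a Gaussian with σ² = 2Dt; advection only shifts the center.
σ = √(2 × 0.0493 × 2900) = 16.9 m.

16.9 m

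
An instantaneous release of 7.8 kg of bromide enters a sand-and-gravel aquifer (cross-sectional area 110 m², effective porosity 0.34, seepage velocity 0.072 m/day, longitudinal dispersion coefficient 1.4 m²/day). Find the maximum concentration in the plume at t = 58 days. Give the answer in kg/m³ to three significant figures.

0.00653 kg/m³

The peak of an instantaneous 1D plume sits at x = vt; there the Gaussian factor is 1 and C_max = M/(n_e·A·√(4πDt)), where n_e·A is the pore area the mass is dissolved in.
√(4πDt) = √(4π × 1.4 × 58) = 31.94 m, so C_max = 7.8/(0.34 × 110 × 31.94) = 0.00653 kg/m³.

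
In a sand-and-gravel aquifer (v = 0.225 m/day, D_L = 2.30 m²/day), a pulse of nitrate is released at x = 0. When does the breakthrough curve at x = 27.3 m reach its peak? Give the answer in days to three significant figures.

84.1 days

For the 1D instantaneous-source solution, setting ∂C/∂t = 0 at fixed x gives v²t² + 2Dt − x² = 0, so t = (√(D² + v²x²) − D)/v².
√(D² + v²x²) = √(2.30² + 0.225² × 27.3²) = 6.559; v² = 0.050625.
t = (6.559 − 2.30)/0.050625 = 84.1 days (vs. the pure-advection estimate x/v = 121 d).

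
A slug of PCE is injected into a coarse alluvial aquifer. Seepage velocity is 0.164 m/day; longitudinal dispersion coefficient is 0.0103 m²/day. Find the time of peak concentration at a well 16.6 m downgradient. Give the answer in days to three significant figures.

For the 1D instantaneous-source solution, setting ∂C/∂t = 0 at fixed x gives v²t² + 2Dt − x² = 0, so t = (√(D² + v²x²) − D)/v².
√(D² + v²x²) = √(0.0103² + 0.164² × 16.6²) = 2.722; v² = 0.026896.
t = (2.722 − 0.0103)/0.026896 = 101 days (vs. the pure-advection estimate x/v = 101 d).

101 days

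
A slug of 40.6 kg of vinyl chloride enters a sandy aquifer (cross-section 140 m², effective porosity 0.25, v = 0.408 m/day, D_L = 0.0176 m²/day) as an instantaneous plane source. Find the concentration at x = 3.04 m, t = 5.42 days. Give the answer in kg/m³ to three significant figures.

0.175 kg/m³

For an instantaneous plane source, C(x,t) = M/(n_e·A·√(4πDt)) · exp(−(x−vt)²/(4Dt)), with n_e·A the pore (flow) area.
Plume center vt = 0.408 × 5.42 = 2.21136 m, so the well at 3.04 m is 0.82864 m downgradient of the peak.
√(4πDt) = 1.095 m, giving peak height M/(n_e·A·√(4πDt)) = 40.6/(0.25 × 140 × 1.095) = 1.059 kg/m³.
(x−vt)²/(4Dt) = (0.82864)²/(4 × 0.0176 × 5.42) = 1.800; exp(−1.800) = 0.1653.
C = 1.059 × 0.1653 = 0.175 kg/m³.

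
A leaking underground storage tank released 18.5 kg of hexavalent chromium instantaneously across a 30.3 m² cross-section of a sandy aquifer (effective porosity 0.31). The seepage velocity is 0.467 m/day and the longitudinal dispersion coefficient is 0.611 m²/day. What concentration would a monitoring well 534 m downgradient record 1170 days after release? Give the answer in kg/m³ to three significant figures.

For an instantaneous plane source, C(x,t) = M/(n_e·A·√(4πDt)) · exp(−(x−vt)²/(4Dt)), with n_e·A the pore (flow) area.
Plume center vt = 0.467 × 1170 = 546.39 m, so the well at 534 m is 12.39 m upgradient of the peak.
√(4πDt) = 94.78 m, giving peak height M/(n_e·A·√(4πDt)) = 18.5/(0.31 × 30.3 × 94.78) = 0.02078 kg/m³.
(x−vt)²/(4Dt) = (-12.39)²/(4 × 0.611 × 1170) = 0.05369; exp(−0.05369) = 0.9477.
C = 0.02078 × 0.9477 = 0.0197 kg/m³.

0.0197 kg/m³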